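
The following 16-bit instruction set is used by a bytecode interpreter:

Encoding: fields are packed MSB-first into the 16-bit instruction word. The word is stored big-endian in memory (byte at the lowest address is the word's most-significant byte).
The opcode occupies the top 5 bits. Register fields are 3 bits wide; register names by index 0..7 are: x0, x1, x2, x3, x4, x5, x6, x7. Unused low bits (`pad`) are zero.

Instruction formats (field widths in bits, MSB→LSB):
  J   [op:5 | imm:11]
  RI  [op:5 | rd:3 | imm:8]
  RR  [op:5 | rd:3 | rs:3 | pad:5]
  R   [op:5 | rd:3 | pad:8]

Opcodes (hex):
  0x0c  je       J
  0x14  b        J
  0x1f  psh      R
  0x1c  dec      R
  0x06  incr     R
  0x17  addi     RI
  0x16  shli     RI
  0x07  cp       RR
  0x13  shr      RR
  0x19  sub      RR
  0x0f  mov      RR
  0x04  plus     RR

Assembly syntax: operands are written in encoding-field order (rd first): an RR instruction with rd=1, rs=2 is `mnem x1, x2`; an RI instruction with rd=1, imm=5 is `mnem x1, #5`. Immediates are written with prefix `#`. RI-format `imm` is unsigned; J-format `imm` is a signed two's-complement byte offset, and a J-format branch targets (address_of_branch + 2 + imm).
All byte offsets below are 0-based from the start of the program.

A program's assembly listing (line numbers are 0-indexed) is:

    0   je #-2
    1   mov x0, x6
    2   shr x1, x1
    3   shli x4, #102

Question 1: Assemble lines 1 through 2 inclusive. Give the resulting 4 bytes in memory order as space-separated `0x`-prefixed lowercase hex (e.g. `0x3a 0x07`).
0x78 0xc0 0x99 0x20

1. mov fields op=0xf:5|rd=0:3|rs=6:3|pad=0:5 → word 78c0h → 78 c0
2. shr fields op=0x13:5|rd=1:3|rs=1:3|pad=0:5 → word 9920h → 99 20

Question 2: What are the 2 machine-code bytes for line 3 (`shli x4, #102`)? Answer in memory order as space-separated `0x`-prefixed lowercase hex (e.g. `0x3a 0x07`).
0xb4 0x66

line 3 (shli): pack op=0x16:5|rd=4:3|imm=102:8 = 0xb466; big→ b4 66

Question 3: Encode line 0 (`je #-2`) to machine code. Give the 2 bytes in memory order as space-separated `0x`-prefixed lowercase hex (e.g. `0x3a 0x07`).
0x67 0xfe

line 0 (je): pack op=0xc:5|imm=-2:11 = 0x67fe; big→ 67 fe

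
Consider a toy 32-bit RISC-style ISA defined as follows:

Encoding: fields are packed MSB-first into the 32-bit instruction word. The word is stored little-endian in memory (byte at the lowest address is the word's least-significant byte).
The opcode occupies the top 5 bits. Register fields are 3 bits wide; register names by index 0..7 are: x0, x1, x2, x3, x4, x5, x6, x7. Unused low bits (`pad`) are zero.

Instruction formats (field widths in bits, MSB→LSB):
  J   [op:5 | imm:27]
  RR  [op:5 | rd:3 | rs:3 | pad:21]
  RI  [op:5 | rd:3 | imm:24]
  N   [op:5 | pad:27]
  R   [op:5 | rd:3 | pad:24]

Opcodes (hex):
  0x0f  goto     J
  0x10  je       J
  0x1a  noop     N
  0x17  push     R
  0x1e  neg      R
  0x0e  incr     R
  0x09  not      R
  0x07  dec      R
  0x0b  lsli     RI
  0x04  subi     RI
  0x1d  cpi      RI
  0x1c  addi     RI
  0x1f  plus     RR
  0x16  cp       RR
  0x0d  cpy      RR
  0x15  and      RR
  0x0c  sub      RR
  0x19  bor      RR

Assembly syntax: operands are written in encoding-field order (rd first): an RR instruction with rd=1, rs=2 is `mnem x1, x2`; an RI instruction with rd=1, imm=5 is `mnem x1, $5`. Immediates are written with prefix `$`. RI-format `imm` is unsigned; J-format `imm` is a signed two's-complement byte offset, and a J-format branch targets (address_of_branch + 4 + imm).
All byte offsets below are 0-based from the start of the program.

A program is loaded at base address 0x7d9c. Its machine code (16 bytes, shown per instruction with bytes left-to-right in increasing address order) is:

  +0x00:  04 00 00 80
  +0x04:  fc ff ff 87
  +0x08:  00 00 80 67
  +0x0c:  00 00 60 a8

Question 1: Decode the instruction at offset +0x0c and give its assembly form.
[0c] 00 00 60 a8 → 0xa8600000
  opcode bits[31:27]=0x15: and/RR
  rd@[26:24]=0x0 ⇒ x0
  rs@[23:21]=0x3 ⇒ x3

and x0, x3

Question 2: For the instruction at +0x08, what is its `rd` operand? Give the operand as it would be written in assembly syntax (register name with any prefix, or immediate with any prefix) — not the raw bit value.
x7

@+08  little-endian(00 00 80 67) = 0x67800000
  op=0x67800000>>27=0xc ⇒ sub (RR)
  [26:24] rd=7 = x7
  [23:21] rs=4 = x4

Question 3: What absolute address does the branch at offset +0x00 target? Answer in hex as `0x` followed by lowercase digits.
+0x00: 04 00 00 80 ⇒ word 0x80000004 (little)
  op=0x80000004>>27=0x10 ⇒ je (J)
  imm@[26:0]=0x4 ⇒ $4
  target = base 0x7d9c + off 0x00 + 4 + imm 4 = 0x7da4

0x7da4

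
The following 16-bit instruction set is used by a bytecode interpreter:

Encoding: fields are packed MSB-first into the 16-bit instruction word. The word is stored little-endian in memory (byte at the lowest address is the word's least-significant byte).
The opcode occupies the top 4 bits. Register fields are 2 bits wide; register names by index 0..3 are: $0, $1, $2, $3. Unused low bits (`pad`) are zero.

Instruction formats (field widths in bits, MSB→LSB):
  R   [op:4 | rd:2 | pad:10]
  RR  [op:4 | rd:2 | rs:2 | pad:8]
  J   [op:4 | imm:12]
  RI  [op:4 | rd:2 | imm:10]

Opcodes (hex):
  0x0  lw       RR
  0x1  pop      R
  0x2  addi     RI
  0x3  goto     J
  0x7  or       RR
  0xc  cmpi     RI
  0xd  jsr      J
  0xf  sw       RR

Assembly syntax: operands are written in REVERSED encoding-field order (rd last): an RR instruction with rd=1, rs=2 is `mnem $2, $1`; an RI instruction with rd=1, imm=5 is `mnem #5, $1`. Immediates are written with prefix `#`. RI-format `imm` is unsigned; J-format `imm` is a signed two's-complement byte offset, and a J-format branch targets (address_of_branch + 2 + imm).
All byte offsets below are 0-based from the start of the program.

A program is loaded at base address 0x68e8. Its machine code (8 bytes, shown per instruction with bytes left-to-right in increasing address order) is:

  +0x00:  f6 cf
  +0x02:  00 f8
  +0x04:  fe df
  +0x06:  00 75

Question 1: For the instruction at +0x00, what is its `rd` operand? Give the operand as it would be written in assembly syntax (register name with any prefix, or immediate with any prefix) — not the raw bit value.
$3

off 0x00: read f6 cf as little → 0xcff6
  opcode bits[15:12]=0xc: cmpi/RI
  rd: (w>>10)&0x3=0x3 → $3
  imm: (w>>0)&0x3ff=0x3f6 → #1014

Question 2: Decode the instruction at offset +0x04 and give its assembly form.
jsr #-2

[04] fe df → 0xdffe
  op=0xdffe>>12=0xd ⇒ jsr (J)
  imm: (w>>0)&0xfff=0xffe (s12→-2) → #-2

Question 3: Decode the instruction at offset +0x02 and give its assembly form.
@+02  little-endian(00 f8) = 0xf800
  opcode bits[15:12]=0xf: sw/RR
  rd@[11:10]=0x2 ⇒ $2
  rs@[9:8]=0x0 ⇒ $0

sw $0, $2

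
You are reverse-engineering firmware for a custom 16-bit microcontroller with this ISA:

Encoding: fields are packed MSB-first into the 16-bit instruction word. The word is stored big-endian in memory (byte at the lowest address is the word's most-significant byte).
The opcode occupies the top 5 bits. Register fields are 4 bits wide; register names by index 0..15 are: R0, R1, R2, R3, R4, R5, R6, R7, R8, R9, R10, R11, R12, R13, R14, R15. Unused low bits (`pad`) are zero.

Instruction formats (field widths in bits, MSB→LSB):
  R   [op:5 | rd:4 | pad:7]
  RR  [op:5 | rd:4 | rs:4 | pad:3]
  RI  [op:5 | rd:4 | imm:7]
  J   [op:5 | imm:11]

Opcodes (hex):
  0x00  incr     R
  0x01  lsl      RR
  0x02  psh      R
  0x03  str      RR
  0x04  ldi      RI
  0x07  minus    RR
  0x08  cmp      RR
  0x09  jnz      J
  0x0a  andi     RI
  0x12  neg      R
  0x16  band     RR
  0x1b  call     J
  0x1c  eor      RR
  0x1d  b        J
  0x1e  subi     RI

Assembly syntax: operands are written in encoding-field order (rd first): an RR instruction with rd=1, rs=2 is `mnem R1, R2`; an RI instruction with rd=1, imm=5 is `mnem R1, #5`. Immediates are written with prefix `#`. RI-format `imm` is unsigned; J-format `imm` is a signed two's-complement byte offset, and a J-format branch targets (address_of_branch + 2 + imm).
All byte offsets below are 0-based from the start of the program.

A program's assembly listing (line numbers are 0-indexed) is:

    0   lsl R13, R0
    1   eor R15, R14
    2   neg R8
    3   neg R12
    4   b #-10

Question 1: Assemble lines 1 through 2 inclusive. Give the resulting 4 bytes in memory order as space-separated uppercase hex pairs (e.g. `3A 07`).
E7 F0 94 00

1. eor fields op=0x1c:5|rd=15:4|rs=14:4|pad=0:3 → word e7f0h → e7 f0
2. neg fields op=0x12:5|rd=8:4|pad=0:7 → word 9400h → 94 00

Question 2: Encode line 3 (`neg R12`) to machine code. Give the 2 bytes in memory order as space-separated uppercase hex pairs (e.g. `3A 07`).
96 00

line 3 (neg): pack op=0x12:5|rd=12:4|pad=0:7 = 0x9600; big→ 96 00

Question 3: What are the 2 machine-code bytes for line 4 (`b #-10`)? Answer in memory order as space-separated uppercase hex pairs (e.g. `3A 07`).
EF F6

L4: b op=0x1d:5|imm=-10:11 ⇒ 0xeff6 ⇒ big ef f6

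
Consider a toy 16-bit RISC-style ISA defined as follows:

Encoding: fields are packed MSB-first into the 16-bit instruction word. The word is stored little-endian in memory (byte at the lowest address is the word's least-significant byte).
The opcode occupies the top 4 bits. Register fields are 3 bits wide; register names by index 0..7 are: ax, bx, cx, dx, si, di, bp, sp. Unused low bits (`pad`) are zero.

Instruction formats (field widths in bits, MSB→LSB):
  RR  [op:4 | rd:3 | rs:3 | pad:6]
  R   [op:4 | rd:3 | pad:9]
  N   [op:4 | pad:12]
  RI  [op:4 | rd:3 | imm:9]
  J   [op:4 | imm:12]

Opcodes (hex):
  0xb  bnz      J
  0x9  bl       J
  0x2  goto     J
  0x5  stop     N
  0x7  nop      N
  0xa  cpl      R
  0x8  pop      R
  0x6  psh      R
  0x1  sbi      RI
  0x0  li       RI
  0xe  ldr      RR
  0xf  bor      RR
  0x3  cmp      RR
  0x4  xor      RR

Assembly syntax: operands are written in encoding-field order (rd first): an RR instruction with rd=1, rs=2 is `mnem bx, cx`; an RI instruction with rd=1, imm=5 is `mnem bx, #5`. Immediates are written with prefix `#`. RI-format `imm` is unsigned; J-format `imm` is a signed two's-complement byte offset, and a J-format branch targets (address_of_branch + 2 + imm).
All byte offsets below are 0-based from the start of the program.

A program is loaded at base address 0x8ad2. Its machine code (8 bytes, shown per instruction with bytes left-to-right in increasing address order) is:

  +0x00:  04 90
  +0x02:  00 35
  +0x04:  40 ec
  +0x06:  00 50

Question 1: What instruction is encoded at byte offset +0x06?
stop

[06] 00 50 → 0x5000
  top 4b → 0x5 → stop [N]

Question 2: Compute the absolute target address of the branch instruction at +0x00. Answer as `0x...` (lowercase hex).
0x8ad8

off 0x00: read 04 90 as little → 0x9004
  opcode bits[15:12]=0x9: bl/J
  imm@[11:0]=0x4 ⇒ #4
  target = base 0x8ad2 + off 0x00 + 2 + imm 4 = 0x8ad8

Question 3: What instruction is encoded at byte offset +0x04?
ldr bp, bx

off 0x04: read 40 ec as little → 0xec40
  top 4b → 0xe → ldr [RR]
  rd: (w>>9)&0x7=0x6 → bp
  rs: (w>>6)&0x7=0x1 → bx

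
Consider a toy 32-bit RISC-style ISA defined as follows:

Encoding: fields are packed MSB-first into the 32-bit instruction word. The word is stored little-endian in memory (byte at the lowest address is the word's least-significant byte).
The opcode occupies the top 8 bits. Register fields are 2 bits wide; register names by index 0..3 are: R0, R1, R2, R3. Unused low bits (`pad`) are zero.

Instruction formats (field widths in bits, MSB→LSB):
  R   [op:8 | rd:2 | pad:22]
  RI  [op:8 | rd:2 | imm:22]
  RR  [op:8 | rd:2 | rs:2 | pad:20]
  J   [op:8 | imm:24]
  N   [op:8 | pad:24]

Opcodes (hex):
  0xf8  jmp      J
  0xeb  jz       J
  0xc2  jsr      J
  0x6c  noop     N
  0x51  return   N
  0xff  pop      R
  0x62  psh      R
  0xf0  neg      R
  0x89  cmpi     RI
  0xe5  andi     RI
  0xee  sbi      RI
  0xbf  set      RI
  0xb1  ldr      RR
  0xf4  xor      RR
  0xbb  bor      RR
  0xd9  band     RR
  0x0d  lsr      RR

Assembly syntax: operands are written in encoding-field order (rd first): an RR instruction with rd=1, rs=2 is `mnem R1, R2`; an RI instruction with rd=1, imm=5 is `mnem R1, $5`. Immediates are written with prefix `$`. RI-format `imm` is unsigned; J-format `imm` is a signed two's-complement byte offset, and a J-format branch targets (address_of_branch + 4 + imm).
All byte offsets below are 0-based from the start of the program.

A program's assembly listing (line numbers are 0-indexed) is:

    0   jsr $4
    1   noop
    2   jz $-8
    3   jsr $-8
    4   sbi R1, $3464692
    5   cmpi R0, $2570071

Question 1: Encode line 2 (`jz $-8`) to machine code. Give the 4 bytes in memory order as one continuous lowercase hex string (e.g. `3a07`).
f8ffffeb

L2: jz op=0xeb:8|imm=-8:24 ⇒ 0xebfffff8 ⇒ little f8 ff ff eb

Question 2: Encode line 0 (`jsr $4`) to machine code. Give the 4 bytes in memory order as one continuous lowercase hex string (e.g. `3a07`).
line 0 (jsr): pack op=0xc2:8|imm=4:24 = 0xc2000004; little→ 04 00 00 c2

040000c2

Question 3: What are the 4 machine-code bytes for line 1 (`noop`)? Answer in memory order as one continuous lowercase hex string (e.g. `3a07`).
0000006c

1. noop fields op=0x6c:8|pad=0:24 → word 6c000000h → 00 00 00 6c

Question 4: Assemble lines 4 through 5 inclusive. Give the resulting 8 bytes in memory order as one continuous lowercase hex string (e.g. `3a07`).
f4dd74ee57372789

line 4 (sbi): pack op=0xee:8|rd=1:2|imm=3464692:22 = 0xee74ddf4; little→ f4 dd 74 ee
line 5 (cmpi): pack op=0x89:8|rd=0:2|imm=2570071:22 = 0x89273757; little→ 57 37 27 89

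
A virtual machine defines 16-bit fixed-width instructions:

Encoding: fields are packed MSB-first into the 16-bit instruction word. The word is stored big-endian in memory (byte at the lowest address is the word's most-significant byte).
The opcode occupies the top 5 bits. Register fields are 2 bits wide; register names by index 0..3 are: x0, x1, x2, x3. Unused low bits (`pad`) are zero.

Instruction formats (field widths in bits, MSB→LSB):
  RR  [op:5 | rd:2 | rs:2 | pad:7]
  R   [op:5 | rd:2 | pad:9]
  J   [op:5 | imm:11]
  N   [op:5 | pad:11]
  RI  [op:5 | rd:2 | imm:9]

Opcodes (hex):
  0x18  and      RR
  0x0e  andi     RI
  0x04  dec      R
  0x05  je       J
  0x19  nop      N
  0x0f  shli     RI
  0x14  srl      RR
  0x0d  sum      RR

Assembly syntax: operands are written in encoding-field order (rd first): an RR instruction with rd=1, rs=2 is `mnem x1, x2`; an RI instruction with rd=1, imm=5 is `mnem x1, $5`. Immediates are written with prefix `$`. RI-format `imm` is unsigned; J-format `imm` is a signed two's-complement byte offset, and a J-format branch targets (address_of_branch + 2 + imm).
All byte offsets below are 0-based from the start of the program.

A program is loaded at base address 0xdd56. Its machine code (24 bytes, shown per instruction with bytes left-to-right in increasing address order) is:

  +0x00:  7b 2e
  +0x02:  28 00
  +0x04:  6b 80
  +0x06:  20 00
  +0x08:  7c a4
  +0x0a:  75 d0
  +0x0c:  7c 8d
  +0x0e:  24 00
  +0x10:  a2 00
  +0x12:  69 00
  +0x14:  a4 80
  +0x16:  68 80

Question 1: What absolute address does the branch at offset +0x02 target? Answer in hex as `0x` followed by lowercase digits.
0xdd5a

+0x02: 28 00 ⇒ word 0x2800 (big)
  opcode bits[15:11]=0x5: je/J
  [10:0] imm=0 = $0
  target = base 0xdd56 + off 0x02 + 2 + imm 0 = 0xdd5a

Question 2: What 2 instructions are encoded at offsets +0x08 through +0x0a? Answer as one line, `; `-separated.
shli x2, $164; andi x2, $464

@+08  big-endian(7c a4) = 0x7ca4
  op=0x7ca4>>11=0xf ⇒ shli (RI)
  rd@[10:9]=0x2 ⇒ x2
  imm@[8:0]=0xa4 ⇒ $164
@+0a  big-endian(75 d0) = 0x75d0
  op=0x75d0>>11=0xe ⇒ andi (RI)
  rd@[10:9]=0x2 ⇒ x2
  imm@[8:0]=0x1d0 ⇒ $464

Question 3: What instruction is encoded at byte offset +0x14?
+0x14: a4 80 ⇒ word 0xa480 (big)
  opcode bits[15:11]=0x14: srl/RR
  rd: (w>>9)&0x3=0x2 → x2
  rs: (w>>7)&0x3=0x1 → x1

srl x2, x1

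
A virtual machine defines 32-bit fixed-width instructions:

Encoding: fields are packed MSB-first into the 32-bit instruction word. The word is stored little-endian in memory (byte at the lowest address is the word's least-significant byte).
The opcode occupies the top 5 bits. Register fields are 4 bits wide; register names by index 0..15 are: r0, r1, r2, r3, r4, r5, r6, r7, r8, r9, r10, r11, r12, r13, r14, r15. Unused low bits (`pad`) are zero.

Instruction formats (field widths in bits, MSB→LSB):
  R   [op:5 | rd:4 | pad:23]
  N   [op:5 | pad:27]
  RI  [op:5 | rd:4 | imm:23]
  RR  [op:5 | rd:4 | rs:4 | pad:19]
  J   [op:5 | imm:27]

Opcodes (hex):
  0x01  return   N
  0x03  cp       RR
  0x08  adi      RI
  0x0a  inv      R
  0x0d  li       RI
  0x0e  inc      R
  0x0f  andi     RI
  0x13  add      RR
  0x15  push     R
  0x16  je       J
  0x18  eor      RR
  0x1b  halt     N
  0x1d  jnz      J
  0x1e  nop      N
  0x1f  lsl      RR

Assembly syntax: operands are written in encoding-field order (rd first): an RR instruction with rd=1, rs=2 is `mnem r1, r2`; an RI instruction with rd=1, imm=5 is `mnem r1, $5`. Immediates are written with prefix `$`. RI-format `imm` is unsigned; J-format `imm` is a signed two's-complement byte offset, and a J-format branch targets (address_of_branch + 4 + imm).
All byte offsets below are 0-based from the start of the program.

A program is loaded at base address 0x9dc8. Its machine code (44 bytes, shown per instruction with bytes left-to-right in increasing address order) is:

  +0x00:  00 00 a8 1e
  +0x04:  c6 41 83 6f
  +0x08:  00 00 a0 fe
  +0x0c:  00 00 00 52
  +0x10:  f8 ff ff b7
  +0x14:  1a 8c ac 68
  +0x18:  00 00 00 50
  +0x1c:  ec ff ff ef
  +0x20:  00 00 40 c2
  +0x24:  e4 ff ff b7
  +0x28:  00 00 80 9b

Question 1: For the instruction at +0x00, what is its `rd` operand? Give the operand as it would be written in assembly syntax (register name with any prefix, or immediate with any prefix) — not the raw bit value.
r13

off 0x00: read 00 00 a8 1e as little → 0x1ea80000
  top 5b → 0x3 → cp [RR]
  [26:23] rd=13 = r13
  [22:19] rs=5 = r5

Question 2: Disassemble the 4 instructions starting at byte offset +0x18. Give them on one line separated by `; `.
inv r0; jnz $-20; eor r4, r8; je $-28

@+18  little-endian(00 00 00 50) = 0x50000000
  top 5b → 0xa → inv [R]
  rd@[26:23]=0x0 ⇒ r0
@+1c  little-endian(ec ff ff ef) = 0xefffffec
  top 5b → 0x1d → jnz [J]
  imm@[26:0]=0x7ffffec (s27→-20) ⇒ $-20
@+20  little-endian(00 00 40 c2) = 0xc2400000
  top 5b → 0x18 → eor [RR]
  rd@[26:23]=0x4 ⇒ r4
  rs@[22:19]=0x8 ⇒ r8
@+24  little-endian(e4 ff ff b7) = 0xb7ffffe4
  top 5b → 0x16 → je [J]
  imm@[26:0]=0x7ffffe4 (s27→-28) ⇒ $-28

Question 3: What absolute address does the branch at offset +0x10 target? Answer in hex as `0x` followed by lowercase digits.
0x9dd4

+0x10: f8 ff ff b7 ⇒ word 0xb7fffff8 (little)
  opcode bits[31:27]=0x16: je/J
  imm@[26:0]=0x7fffff8 (s27→-8) ⇒ $-8
  target = base 0x9dc8 + off 0x10 + 4 + imm -8 = 0x9dd4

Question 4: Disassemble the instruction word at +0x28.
add r7, r0

[28] 00 00 80 9b → 0x9b800000
  op=0x9b800000>>27=0x13 ⇒ add (RR)
  rd@[26:23]=0x7 ⇒ r7
  rs@[22:19]=0x0 ⇒ r0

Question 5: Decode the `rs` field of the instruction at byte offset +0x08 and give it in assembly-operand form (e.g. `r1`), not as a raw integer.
r4

[08] 00 00 a0 fe → 0xfea00000
  opcode bits[31:27]=0x1f: lsl/RR
  rd@[26:23]=0xd ⇒ r13
  rs@[22:19]=0x4 ⇒ r4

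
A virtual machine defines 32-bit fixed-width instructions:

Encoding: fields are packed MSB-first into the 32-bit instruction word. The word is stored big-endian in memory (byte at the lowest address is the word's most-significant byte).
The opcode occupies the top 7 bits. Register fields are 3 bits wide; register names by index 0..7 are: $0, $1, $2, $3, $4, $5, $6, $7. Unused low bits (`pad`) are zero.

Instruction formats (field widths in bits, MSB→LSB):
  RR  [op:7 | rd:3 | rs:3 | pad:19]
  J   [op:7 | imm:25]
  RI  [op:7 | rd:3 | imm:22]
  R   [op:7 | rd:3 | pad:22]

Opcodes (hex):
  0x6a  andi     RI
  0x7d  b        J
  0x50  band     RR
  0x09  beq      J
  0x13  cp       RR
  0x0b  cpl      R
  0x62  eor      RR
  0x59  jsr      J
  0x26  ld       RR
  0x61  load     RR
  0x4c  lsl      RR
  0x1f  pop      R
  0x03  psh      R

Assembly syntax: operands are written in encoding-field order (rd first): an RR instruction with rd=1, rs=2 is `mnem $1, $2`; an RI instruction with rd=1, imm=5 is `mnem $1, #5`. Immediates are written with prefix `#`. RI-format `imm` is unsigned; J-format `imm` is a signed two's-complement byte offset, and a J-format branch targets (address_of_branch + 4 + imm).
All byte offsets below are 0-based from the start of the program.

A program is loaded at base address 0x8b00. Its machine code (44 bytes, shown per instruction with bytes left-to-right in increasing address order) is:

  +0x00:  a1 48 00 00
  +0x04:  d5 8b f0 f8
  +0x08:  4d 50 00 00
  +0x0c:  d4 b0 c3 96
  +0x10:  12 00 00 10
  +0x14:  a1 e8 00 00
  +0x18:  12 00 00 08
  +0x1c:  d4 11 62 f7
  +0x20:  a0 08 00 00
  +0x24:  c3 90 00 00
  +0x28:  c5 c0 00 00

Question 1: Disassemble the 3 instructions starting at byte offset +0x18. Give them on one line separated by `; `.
off 0x18: read 12 00 00 08 as big → 0x12000008
  top 7b → 0x9 → beq [J]
  imm: (w>>0)&0x1ffffff=0x8 → #8
off 0x1c: read d4 11 62 f7 as big → 0xd41162f7
  top 7b → 0x6a → andi [RI]
  rd: (w>>22)&0x7=0x0 → $0
  imm: (w>>0)&0x3fffff=0x1162f7 → #1139447
off 0x20: read a0 08 00 00 as big → 0xa0080000
  top 7b → 0x50 → band [RR]
  rd: (w>>22)&0x7=0x0 → $0
  rs: (w>>19)&0x7=0x1 → $1

beq #8; andi $0, #1139447; band $0, $1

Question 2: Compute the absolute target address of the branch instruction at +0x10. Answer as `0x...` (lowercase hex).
0x8b24

[10] 12 00 00 10 → 0x12000010
  top 7b → 0x9 → beq [J]
  imm@[24:0]=0x10 ⇒ #16
  target = base 0x8b00 + off 0x10 + 4 + imm 16 = 0x8b24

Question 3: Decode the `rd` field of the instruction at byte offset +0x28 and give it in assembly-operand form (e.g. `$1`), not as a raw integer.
+0x28: c5 c0 00 00 ⇒ word 0xc5c00000 (big)
  top 7b → 0x62 → eor [RR]
  rd: (w>>22)&0x7=0x7 → $7
  rs: (w>>19)&0x7=0x0 → $0

$7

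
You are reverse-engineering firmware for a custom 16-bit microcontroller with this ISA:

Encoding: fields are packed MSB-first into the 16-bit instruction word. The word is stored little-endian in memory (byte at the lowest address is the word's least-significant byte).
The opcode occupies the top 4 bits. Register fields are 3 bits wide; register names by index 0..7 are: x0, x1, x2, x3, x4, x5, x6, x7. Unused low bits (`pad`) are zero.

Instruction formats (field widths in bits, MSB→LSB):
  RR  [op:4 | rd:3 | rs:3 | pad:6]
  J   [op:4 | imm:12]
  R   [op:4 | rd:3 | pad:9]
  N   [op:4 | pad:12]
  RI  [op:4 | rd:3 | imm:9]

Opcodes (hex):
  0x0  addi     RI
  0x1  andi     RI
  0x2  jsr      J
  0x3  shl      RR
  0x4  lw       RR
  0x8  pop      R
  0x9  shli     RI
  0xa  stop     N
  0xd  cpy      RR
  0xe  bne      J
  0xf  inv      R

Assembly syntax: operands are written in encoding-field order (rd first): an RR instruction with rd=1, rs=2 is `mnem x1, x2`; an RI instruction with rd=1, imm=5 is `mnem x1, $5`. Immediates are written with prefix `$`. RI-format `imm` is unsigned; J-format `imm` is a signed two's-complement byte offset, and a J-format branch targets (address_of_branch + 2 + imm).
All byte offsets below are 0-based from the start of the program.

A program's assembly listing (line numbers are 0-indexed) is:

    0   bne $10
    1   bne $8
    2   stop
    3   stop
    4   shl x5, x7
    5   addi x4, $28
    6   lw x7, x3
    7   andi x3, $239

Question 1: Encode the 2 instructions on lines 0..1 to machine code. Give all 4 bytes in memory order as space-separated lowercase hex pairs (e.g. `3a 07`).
L0: bne op=0xe:4|imm=10:12 ⇒ 0xe00a ⇒ little 0a e0
L1: bne op=0xe:4|imm=8:12 ⇒ 0xe008 ⇒ little 08 e0

0a e0 08 e0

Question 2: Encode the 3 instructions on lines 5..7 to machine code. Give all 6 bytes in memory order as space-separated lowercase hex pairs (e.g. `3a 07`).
1c 08 c0 4e ef 16

L5: addi op=0x0:4|rd=4:3|imm=28:9 ⇒ 0x081c ⇒ little 1c 08
L6: lw op=0x4:4|rd=7:3|rs=3:3|pad=0:6 ⇒ 0x4ec0 ⇒ little c0 4e
L7: andi op=0x1:4|rd=3:3|imm=239:9 ⇒ 0x16ef ⇒ little ef 16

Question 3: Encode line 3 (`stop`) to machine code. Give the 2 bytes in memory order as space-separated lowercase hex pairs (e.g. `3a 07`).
L3: stop op=0xa:4|pad=0:12 ⇒ 0xa000 ⇒ little 00 a0

00 a0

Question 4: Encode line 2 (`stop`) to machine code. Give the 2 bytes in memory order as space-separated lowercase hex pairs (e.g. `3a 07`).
00 a0

2. stop fields op=0xa:4|pad=0:12 → word a000h → 00 a0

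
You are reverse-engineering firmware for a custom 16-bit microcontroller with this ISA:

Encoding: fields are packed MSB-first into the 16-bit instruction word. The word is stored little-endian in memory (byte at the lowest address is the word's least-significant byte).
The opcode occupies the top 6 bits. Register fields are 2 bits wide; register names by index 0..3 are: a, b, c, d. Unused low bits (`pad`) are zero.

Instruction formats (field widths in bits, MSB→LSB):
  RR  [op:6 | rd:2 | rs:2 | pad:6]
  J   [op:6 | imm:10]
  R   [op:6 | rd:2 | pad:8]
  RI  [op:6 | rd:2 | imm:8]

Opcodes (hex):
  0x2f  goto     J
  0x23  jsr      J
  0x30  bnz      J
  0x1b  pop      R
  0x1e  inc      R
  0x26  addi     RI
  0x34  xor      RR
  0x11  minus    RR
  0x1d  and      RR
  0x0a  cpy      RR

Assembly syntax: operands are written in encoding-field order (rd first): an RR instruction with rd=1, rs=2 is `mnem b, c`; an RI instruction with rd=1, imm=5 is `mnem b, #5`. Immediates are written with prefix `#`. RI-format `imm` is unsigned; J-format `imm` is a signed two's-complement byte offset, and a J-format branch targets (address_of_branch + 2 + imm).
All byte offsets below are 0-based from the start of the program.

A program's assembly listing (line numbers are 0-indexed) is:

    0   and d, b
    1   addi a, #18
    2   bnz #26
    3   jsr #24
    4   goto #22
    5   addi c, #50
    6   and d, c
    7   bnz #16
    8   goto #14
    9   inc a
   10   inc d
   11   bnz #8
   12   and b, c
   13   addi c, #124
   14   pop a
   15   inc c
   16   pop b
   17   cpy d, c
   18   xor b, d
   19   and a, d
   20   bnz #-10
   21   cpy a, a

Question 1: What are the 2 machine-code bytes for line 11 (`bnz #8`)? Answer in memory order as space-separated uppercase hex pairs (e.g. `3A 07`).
L11: bnz op=0x30:6|imm=8:10 ⇒ 0xc008 ⇒ little 08 c0

08 C0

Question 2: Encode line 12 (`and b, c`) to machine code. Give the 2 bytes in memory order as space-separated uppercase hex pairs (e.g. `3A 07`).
line 12 (and): pack op=0x1d:6|rd=1:2|rs=2:2|pad=0:6 = 0x7580; little→ 80 75

80 75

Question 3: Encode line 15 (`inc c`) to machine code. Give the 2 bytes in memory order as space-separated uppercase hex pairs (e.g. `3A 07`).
L15: inc op=0x1e:6|rd=2:2|pad=0:8 ⇒ 0x7a00 ⇒ little 00 7a

00 7A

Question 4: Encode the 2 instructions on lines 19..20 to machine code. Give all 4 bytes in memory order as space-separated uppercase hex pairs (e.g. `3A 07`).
line 19 (and): pack op=0x1d:6|rd=0:2|rs=3:2|pad=0:6 = 0x74c0; little→ c0 74
line 20 (bnz): pack op=0x30:6|imm=-10:10 = 0xc3f6; little→ f6 c3

C0 74 F6 C3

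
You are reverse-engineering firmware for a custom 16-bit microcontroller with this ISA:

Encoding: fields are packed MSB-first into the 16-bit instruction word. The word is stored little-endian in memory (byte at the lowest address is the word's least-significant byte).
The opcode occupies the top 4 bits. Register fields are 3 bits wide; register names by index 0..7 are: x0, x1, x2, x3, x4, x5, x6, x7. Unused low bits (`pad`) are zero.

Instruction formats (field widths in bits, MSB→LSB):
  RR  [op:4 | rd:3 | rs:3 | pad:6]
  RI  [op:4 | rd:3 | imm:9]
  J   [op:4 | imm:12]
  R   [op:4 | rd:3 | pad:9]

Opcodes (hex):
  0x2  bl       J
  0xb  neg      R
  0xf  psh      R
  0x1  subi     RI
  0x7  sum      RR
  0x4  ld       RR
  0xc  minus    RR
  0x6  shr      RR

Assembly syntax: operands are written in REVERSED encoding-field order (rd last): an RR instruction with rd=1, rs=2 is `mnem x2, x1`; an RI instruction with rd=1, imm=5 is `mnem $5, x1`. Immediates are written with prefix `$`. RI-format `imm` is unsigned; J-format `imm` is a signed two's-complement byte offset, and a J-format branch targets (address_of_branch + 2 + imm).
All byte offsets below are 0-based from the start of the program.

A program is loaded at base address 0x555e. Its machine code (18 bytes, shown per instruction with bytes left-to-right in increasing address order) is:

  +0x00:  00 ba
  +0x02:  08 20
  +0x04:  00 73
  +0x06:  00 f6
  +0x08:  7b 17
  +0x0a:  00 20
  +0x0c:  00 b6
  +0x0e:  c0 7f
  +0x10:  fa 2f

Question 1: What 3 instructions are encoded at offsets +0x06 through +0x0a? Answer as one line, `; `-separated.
psh x3; subi $379, x3; bl $0

off 0x06: read 00 f6 as little → 0xf600
  top 4b → 0xf → psh [R]
  rd: (w>>9)&0x7=0x3 → x3
off 0x08: read 7b 17 as little → 0x177b
  top 4b → 0x1 → subi [RI]
  rd: (w>>9)&0x7=0x3 → x3
  imm: (w>>0)&0x1ff=0x17b → $379
off 0x0a: read 00 20 as little → 0x2000
  top 4b → 0x2 → bl [J]
  imm: (w>>0)&0xfff=0x0 → $0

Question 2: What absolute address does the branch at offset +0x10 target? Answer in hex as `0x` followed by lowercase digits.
[10] fa 2f → 0x2ffa
  opcode bits[15:12]=0x2: bl/J
  imm@[11:0]=0xffa (s12→-6) ⇒ $-6
  target = base 0x555e + off 0x10 + 2 + imm -6 = 0x556a

0x556a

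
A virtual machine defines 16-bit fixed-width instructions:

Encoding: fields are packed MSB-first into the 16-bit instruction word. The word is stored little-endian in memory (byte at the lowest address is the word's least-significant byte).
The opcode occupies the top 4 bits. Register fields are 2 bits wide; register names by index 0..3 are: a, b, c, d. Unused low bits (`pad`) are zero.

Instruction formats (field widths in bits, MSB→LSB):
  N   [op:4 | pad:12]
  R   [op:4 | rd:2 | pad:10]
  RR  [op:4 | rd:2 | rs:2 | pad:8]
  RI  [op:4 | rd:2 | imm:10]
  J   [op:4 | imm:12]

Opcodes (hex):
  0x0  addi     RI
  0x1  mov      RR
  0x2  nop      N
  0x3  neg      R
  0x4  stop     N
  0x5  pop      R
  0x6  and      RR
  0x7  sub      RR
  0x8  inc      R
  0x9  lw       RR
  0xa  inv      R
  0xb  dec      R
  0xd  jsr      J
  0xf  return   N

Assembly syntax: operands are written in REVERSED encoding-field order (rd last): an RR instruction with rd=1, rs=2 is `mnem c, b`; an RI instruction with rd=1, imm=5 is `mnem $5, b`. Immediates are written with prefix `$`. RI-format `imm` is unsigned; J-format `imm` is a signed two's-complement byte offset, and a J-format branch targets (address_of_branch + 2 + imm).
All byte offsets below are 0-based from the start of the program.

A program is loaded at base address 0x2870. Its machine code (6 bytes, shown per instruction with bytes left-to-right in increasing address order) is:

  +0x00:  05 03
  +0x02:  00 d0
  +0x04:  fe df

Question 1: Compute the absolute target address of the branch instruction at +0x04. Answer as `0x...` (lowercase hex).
0x2874

off 0x04: read fe df as little → 0xdffe
  top 4b → 0xd → jsr [J]
  [11:0] imm=4094 (s12→-2) = $-2
  target = base 0x2870 + off 0x04 + 2 + imm -2 = 0x2874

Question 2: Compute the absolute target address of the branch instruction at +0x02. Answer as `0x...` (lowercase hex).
+0x02: 00 d0 ⇒ word 0xd000 (little)
  top 4b → 0xd → jsr [J]
  [11:0] imm=0 = $0
  target = base 0x2870 + off 0x02 + 2 + imm 0 = 0x2874

0x2874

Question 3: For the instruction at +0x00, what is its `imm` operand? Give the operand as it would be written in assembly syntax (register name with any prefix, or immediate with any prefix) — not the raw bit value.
$773

+0x00: 05 03 ⇒ word 0x0305 (little)
  opcode bits[15:12]=0x0: addi/RI
  [11:10] rd=0 = a
  [9:0] imm=773 = $773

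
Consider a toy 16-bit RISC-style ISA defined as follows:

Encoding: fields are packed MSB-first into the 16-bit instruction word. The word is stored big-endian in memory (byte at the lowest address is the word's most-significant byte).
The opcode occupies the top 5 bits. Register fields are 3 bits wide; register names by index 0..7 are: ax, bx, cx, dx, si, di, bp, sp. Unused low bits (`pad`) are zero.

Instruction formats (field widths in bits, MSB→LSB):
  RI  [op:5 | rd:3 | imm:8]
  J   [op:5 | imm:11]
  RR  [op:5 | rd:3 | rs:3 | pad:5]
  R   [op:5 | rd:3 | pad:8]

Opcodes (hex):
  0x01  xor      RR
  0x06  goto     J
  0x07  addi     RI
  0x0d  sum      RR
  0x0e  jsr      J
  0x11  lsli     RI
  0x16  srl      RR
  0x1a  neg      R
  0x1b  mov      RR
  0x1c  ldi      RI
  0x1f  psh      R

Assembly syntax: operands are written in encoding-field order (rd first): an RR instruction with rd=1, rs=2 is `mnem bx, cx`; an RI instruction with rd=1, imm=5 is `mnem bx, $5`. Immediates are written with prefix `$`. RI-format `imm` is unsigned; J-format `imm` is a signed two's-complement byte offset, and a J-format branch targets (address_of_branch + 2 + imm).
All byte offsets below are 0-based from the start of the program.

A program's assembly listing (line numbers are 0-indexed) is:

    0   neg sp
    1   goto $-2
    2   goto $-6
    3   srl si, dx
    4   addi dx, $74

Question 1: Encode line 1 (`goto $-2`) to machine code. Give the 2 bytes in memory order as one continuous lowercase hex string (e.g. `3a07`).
37fe

L1: goto op=0x6:5|imm=-2:11 ⇒ 0x37fe ⇒ big 37 fe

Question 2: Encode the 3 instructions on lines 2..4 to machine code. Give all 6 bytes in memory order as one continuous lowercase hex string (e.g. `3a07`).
37fab4603b4a

L2: goto op=0x6:5|imm=-6:11 ⇒ 0x37fa ⇒ big 37 fa
L3: srl op=0x16:5|rd=4:3|rs=3:3|pad=0:5 ⇒ 0xb460 ⇒ big b4 60
L4: addi op=0x7:5|rd=3:3|imm=74:8 ⇒ 0x3b4a ⇒ big 3b 4a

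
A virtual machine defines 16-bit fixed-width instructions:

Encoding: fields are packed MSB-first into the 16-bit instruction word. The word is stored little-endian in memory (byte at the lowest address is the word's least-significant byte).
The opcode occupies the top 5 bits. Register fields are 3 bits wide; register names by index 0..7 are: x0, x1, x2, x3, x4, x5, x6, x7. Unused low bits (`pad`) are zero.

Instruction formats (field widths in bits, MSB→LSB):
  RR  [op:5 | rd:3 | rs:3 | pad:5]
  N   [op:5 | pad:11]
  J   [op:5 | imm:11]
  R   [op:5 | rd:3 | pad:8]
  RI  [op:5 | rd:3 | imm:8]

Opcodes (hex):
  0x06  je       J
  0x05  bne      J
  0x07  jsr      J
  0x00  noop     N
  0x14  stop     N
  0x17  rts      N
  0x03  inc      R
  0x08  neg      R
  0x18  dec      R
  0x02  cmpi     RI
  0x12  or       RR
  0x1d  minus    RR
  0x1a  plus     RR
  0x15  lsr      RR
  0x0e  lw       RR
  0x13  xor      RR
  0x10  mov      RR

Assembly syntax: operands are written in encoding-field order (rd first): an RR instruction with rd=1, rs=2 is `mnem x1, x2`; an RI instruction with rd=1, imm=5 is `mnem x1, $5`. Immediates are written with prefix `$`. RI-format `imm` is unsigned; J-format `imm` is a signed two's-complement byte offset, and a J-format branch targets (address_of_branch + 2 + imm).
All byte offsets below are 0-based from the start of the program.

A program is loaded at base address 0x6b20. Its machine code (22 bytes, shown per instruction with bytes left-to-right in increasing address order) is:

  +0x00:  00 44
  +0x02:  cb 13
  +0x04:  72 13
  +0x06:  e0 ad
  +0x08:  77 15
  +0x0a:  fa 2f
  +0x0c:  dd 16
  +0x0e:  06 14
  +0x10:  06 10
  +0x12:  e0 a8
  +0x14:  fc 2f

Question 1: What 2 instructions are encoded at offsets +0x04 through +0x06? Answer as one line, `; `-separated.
[04] 72 13 → 0x1372
  opcode bits[15:11]=0x2: cmpi/RI
  rd: (w>>8)&0x7=0x3 → x3
  imm: (w>>0)&0xff=0x72 → $114
[06] e0 ad → 0xade0
  opcode bits[15:11]=0x15: lsr/RR
  rd: (w>>8)&0x7=0x5 → x5
  rs: (w>>5)&0x7=0x7 → x7

cmpi x3, $114; lsr x5, x7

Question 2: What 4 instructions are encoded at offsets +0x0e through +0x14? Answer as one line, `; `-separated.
+0x0e: 06 14 ⇒ word 0x1406 (little)
  top 5b → 0x2 → cmpi [RI]
  rd: (w>>8)&0x7=0x4 → x4
  imm: (w>>0)&0xff=0x6 → $6
+0x10: 06 10 ⇒ word 0x1006 (little)
  top 5b → 0x2 → cmpi [RI]
  rd: (w>>8)&0x7=0x0 → x0
  imm: (w>>0)&0xff=0x6 → $6
+0x12: e0 a8 ⇒ word 0xa8e0 (little)
  top 5b → 0x15 → lsr [RR]
  rd: (w>>8)&0x7=0x0 → x0
  rs: (w>>5)&0x7=0x7 → x7
+0x14: fc 2f ⇒ word 0x2ffc (little)
  top 5b → 0x5 → bne [J]
  imm: (w>>0)&0x7ff=0x7fc (s11→-4) → $-4

cmpi x4, $6; cmpi x0, $6; lsr x0, x7; bne $-4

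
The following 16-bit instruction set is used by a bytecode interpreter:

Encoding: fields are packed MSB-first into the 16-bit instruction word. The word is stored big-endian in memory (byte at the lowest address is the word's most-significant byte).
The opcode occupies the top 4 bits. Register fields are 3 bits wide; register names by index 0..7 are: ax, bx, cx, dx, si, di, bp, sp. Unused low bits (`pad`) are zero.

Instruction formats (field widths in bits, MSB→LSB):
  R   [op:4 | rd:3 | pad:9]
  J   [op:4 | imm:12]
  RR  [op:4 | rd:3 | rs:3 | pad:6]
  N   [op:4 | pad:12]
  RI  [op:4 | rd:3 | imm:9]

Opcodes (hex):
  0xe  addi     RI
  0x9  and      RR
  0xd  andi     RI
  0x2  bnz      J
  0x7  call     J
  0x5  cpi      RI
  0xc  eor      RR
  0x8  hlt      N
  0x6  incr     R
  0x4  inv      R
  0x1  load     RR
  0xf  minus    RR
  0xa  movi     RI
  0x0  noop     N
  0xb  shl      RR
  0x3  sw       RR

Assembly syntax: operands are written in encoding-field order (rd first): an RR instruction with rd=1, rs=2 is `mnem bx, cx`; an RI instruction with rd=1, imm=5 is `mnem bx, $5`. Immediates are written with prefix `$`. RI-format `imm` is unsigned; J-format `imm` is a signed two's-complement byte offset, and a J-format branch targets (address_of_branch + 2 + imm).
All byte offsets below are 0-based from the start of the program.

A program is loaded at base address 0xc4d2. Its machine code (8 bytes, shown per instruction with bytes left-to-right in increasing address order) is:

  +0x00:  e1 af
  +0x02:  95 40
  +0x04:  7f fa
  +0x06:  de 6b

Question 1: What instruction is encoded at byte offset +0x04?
call $-6

+0x04: 7f fa ⇒ word 0x7ffa (big)
  op=0x7ffa>>12=0x7 ⇒ call (J)
  imm@[11:0]=0xffa (s12→-6) ⇒ $-6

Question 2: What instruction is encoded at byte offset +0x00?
+0x00: e1 af ⇒ word 0xe1af (big)
  op=0xe1af>>12=0xe ⇒ addi (RI)
  [11:9] rd=0 = ax
  [8:0] imm=431 = $431

addi ax, $431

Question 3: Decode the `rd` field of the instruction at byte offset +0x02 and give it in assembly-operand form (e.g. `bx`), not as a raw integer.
cx

off 0x02: read 95 40 as big → 0x9540
  op=0x9540>>12=0x9 ⇒ and (RR)
  rd: (w>>9)&0x7=0x2 → cx
  rs: (w>>6)&0x7=0x5 → di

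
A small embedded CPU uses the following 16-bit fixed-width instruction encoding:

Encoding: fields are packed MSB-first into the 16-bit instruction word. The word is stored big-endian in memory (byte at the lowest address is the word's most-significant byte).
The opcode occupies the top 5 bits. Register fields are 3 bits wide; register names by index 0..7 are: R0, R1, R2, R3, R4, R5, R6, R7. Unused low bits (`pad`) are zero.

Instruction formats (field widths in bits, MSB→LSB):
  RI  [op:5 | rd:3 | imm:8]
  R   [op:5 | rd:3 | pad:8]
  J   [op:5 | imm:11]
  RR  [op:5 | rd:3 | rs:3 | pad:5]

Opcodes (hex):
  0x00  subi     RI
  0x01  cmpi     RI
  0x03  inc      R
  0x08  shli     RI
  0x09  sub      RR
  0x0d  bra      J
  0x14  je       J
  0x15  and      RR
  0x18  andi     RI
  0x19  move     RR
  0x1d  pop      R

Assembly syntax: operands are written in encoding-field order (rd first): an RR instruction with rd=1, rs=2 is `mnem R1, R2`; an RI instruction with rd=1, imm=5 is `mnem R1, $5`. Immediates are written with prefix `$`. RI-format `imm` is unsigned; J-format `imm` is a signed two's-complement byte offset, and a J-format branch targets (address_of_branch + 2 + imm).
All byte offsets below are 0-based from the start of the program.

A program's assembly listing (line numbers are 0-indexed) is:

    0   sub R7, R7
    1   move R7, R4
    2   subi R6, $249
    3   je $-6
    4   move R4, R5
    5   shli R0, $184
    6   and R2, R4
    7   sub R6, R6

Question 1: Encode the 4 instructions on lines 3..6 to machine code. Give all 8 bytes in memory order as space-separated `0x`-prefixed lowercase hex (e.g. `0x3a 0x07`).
0xa7 0xfa 0xcc 0xa0 0x40 0xb8 0xaa 0x80

3. je fields op=0x14:5|imm=-6:11 → word a7fah → a7 fa
4. move fields op=0x19:5|rd=4:3|rs=5:3|pad=0:5 → word cca0h → cc a0
5. shli fields op=0x8:5|rd=0:3|imm=184:8 → word 40b8h → 40 b8
6. and fields op=0x15:5|rd=2:3|rs=4:3|pad=0:5 → word aa80h → aa 80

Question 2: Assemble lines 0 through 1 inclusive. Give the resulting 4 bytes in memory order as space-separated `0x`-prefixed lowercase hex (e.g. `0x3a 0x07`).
0x4f 0xe0 0xcf 0x80

line 0 (sub): pack op=0x9:5|rd=7:3|rs=7:3|pad=0:5 = 0x4fe0; big→ 4f e0
line 1 (move): pack op=0x19:5|rd=7:3|rs=4:3|pad=0:5 = 0xcf80; big→ cf 80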